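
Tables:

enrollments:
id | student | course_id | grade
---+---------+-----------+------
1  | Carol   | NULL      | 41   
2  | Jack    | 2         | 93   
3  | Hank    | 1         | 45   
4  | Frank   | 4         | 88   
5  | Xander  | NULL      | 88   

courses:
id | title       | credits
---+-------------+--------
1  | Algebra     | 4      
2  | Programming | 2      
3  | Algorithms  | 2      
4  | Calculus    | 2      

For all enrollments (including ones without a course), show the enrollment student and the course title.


LEFT JOIN keeps every row from enrollments (the left table); where course_id has no match in courses, the course columns become NULL. Walk through each enrollment:
  - enrollment 1 (Carol): course_id=NULL, no match -> kept with NULL
  - enrollment 2 (Jack): course_id=2 -> matches Programming
  - enrollment 3 (Hank): course_id=1 -> matches Algebra
  - enrollment 4 (Frank): course_id=4 -> matches Calculus
  - enrollment 5 (Xander): course_id=NULL, no match -> kept with NULL
All 5 rows appear; 2 have NULL course.

SQL:
SELECT a.student, b.title AS course
FROM enrollments a
LEFT JOIN courses b ON a.course_id = b.id

Result:
student | course     
--------+------------
Carol   | NULL       
Jack    | Programming
Hank    | Algebra    
Frank   | Calculus   
Xander  | NULL       


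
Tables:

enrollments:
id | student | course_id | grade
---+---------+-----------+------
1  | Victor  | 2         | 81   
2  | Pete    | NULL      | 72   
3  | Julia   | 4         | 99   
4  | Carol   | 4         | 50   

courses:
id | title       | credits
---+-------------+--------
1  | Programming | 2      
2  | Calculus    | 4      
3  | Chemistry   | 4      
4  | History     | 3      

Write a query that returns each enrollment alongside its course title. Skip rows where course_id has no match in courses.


INNER JOIN keeps only enrollments rows whose course_id matches an id in courses. Walk through each enrollment:
  - enrollment 1 (Victor): course_id=2 -> matches Calculus
  - enrollment 2 (Pete): course_id=NULL, no match -> dropped
  - enrollment 3 (Julia): course_id=4 -> matches History
  - enrollment 4 (Carol): course_id=4 -> matches History
So 1 of 4 rows is dropped.

SQL:
SELECT a.student, b.title AS course
FROM enrollments a
INNER JOIN courses b ON a.course_id = b.id

Result:
student | course  
--------+---------
Victor  | Calculus
Julia   | History 
Carol   | History 


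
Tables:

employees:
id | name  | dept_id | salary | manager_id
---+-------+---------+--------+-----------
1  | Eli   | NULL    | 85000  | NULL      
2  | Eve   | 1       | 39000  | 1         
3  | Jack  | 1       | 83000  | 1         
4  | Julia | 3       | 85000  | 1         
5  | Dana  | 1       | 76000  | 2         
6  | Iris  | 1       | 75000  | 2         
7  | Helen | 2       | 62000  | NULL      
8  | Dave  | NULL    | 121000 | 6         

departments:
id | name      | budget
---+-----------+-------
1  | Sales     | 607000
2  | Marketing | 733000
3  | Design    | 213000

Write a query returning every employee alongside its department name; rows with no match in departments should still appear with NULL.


LEFT JOIN keeps every row from employees (the left table); where dept_id has no match in departments, the department columns become NULL. Walk through each employee:
  - employee 1 (Eli): dept_id=NULL, no match -> kept with NULL
  - employee 2 (Eve): dept_id=1 -> matches Sales
  - employee 3 (Jack): dept_id=1 -> matches Sales
  - employee 4 (Julia): dept_id=3 -> matches Design
  - employee 5 (Dana): dept_id=1 -> matches Sales
  - employee 6 (Iris): dept_id=1 -> matches Sales
  - employee 7 (Helen): dept_id=2 -> matches Marketing
  - employee 8 (Dave): dept_id=NULL, no match -> kept with NULL
All 8 rows appear; 2 have NULL department.

SQL:
SELECT a.name, b.name AS department
FROM employees a
LEFT JOIN departments b ON a.dept_id = b.id

Result:
name  | department
------+-----------
Eli   | NULL      
Eve   | Sales     
Jack  | Sales     
Julia | Design    
Dana  | Sales     
Iris  | Sales     
Helen | Marketing 
Dave  | NULL      


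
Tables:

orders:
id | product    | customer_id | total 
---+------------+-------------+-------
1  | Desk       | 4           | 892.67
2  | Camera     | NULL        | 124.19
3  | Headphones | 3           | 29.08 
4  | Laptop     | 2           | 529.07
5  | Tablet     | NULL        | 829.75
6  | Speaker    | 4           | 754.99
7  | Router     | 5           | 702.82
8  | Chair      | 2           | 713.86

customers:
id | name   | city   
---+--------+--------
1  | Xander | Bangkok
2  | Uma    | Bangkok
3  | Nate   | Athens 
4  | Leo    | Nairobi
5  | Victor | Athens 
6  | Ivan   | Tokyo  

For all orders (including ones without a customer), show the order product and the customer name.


LEFT JOIN keeps every row from orders (the left table); where customer_id has no match in customers, the customer columns become NULL. Walk through each order:
  - order 1 (Desk): customer_id=4 -> matches Leo
  - order 2 (Camera): customer_id=NULL, no match -> kept with NULL
  - order 3 (Headphones): customer_id=3 -> matches Nate
  - order 4 (Laptop): customer_id=2 -> matches Uma
  - order 5 (Tablet): customer_id=NULL, no match -> kept with NULL
  - order 6 (Speaker): customer_id=4 -> matches Leo
  - order 7 (Router): customer_id=5 -> matches Victor
  - order 8 (Chair): customer_id=2 -> matches Uma
All 8 rows appear; 2 have NULL customer.

SQL:
SELECT a.product, b.name AS customer
FROM orders a
LEFT JOIN customers b ON a.customer_id = b.id

Result:
product    | customer
-----------+---------
Desk       | Leo     
Camera     | NULL    
Headphones | Nate    
Laptop     | Uma     
Tablet     | NULL    
Speaker    | Leo     
Router     | Victor  
Chair      | Uma     


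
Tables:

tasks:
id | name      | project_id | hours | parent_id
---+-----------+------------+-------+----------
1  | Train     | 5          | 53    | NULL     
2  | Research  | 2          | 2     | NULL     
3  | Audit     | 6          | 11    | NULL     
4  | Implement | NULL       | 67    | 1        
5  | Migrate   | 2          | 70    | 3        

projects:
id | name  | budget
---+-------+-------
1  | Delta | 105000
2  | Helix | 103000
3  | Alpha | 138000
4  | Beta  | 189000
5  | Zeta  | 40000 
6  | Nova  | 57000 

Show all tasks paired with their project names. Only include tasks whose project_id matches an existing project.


INNER JOIN keeps only tasks rows whose project_id matches an id in projects. Walk through each task:
  - task 1 (Train): project_id=5 -> matches Zeta
  - task 2 (Research): project_id=2 -> matches Helix
  - task 3 (Audit): project_id=6 -> matches Nova
  - task 4 (Implement): project_id=NULL, no match -> dropped
  - task 5 (Migrate): project_id=2 -> matches Helix
So 1 of 5 rows is dropped.

SQL:
SELECT a.name, b.name AS project
FROM tasks a
INNER JOIN projects b ON a.project_id = b.id

Result:
name     | project
---------+--------
Train    | Zeta   
Research | Helix  
Audit    | Nova   
Migrate  | Helix  


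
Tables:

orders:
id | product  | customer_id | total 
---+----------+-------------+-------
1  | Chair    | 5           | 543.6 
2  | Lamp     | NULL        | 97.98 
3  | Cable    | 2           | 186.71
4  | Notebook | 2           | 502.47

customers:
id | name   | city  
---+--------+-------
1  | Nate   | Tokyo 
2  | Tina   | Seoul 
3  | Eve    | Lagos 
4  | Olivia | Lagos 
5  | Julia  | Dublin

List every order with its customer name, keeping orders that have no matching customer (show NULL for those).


LEFT JOIN keeps every row from orders (the left table); where customer_id has no match in customers, the customer columns become NULL. Walk through each order:
  - order 1 (Chair): customer_id=5 -> matches Julia
  - order 2 (Lamp): customer_id=NULL, no match -> kept with NULL
  - order 3 (Cable): customer_id=2 -> matches Tina
  - order 4 (Notebook): customer_id=2 -> matches Tina
All 4 rows appear; 1 has NULL customer.

SQL:
SELECT a.product, b.name AS customer
FROM orders a
LEFT JOIN customers b ON a.customer_id = b.id

Result:
product  | customer
---------+---------
Chair    | Julia   
Lamp     | NULL    
Cable    | Tina    
Notebook | Tina    


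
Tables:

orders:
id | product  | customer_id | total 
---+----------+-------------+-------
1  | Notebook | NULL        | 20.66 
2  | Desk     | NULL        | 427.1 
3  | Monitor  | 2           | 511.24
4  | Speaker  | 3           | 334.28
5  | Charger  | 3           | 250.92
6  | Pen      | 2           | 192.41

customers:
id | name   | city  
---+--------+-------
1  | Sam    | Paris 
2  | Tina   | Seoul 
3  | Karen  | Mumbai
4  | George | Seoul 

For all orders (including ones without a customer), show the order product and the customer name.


LEFT JOIN keeps every row from orders (the left table); where customer_id has no match in customers, the customer columns become NULL. Walk through each order:
  - order 1 (Notebook): customer_id=NULL, no match -> kept with NULL
  - order 2 (Desk): customer_id=NULL, no match -> kept with NULL
  - order 3 (Monitor): customer_id=2 -> matches Tina
  - order 4 (Speaker): customer_id=3 -> matches Karen
  - order 5 (Charger): customer_id=3 -> matches Karen
  - order 6 (Pen): customer_id=2 -> matches Tina
All 6 rows appear; 2 have NULL customer.

SQL:
SELECT a.product, b.name AS customer
FROM orders a
LEFT JOIN customers b ON a.customer_id = b.id

Result:
product  | customer
---------+---------
Notebook | NULL    
Desk     | NULL    
Monitor  | Tina    
Speaker  | Karen   
Charger  | Karen   
Pen      | Tina    


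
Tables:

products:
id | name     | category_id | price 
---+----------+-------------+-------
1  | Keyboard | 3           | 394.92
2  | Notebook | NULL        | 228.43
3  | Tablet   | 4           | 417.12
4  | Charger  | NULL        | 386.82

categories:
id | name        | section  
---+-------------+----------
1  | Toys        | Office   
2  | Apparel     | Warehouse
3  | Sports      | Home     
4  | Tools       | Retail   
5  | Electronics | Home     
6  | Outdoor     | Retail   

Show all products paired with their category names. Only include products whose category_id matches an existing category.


INNER JOIN keeps only products rows whose category_id matches an id in categories. Walk through each product:
  - product 1 (Keyboard): category_id=3 -> matches Sports
  - product 2 (Notebook): category_id=NULL, no match -> dropped
  - product 3 (Tablet): category_id=4 -> matches Tools
  - product 4 (Charger): category_id=NULL, no match -> dropped
So 2 of 4 rows are dropped.

SQL:
SELECT a.name, b.name AS category
FROM products a
INNER JOIN categories b ON a.category_id = b.id

Result:
name     | category
---------+---------
Keyboard | Sports  
Tablet   | Tools   


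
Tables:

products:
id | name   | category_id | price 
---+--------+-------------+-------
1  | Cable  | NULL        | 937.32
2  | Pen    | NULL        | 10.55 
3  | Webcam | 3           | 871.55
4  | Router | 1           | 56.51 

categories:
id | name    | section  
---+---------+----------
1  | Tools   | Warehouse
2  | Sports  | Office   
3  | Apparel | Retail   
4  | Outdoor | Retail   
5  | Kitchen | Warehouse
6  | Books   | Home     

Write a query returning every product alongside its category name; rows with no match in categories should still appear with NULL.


LEFT JOIN keeps every row from products (the left table); where category_id has no match in categories, the category columns become NULL. Walk through each product:
  - product 1 (Cable): category_id=NULL, no match -> kept with NULL
  - product 2 (Pen): category_id=NULL, no match -> kept with NULL
  - product 3 (Webcam): category_id=3 -> matches Apparel
  - product 4 (Router): category_id=1 -> matches Tools
All 4 rows appear; 2 have NULL category.

SQL:
SELECT a.name, b.name AS category
FROM products a
LEFT JOIN categories b ON a.category_id = b.id

Result:
name   | category
-------+---------
Cable  | NULL    
Pen    | NULL    
Webcam | Apparel 
Router | Tools   


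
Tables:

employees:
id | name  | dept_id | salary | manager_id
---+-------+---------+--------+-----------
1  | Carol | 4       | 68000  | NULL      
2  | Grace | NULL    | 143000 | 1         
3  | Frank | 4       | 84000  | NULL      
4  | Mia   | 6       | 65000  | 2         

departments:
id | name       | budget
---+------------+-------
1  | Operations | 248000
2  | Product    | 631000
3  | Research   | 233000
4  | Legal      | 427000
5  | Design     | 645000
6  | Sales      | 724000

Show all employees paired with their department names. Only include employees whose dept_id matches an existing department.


INNER JOIN keeps only employees rows whose dept_id matches an id in departments. Walk through each employee:
  - employee 1 (Carol): dept_id=4 -> matches Legal
  - employee 2 (Grace): dept_id=NULL, no match -> dropped
  - employee 3 (Frank): dept_id=4 -> matches Legal
  - employee 4 (Mia): dept_id=6 -> matches Sales
So 1 of 4 rows is dropped.

SQL:
SELECT a.name, b.name AS department
FROM employees a
INNER JOIN departments b ON a.dept_id = b.id

Result:
name  | department
------+-----------
Carol | Legal     
Frank | Legal     
Mia   | Sales     


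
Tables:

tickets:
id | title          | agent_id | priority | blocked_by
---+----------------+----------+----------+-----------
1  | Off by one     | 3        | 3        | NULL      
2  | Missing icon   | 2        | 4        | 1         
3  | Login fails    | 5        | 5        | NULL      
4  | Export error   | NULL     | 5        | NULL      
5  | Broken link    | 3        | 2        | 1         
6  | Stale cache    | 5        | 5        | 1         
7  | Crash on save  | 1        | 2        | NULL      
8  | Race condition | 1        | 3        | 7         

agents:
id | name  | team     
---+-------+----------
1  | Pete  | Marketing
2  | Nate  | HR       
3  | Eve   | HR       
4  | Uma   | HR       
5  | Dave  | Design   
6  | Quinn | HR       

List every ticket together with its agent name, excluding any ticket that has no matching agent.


INNER JOIN keeps only tickets rows whose agent_id matches an id in agents. Walk through each ticket:
  - ticket 1 (Off by one): agent_id=3 -> matches Eve
  - ticket 2 (Missing icon): agent_id=2 -> matches Nate
  - ticket 3 (Login fails): agent_id=5 -> matches Dave
  - ticket 4 (Export error): agent_id=NULL, no match -> dropped
  - ticket 5 (Broken link): agent_id=3 -> matches Eve
  - ticket 6 (Stale cache): agent_id=5 -> matches Dave
  - ticket 7 (Crash on save): agent_id=1 -> matches Pete
  - ticket 8 (Race condition): agent_id=1 -> matches Pete
So 1 of 8 rows is dropped.

SQL:
SELECT a.title, b.name AS agent
FROM tickets a
INNER JOIN agents b ON a.agent_id = b.id

Result:
title          | agent
---------------+------
Off by one     | Eve  
Missing icon   | Nate 
Login fails    | Dave 
Broken link    | Eve  
Stale cache    | Dave 
Crash on save  | Pete 
Race condition | Pete 


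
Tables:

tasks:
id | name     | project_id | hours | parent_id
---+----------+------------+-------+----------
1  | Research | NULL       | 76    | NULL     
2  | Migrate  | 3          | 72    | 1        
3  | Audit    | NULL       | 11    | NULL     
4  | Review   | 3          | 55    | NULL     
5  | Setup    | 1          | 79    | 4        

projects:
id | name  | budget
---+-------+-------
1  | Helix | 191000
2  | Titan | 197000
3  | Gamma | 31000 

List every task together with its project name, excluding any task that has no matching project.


INNER JOIN keeps only tasks rows whose project_id matches an id in projects. Walk through each task:
  - task 1 (Research): project_id=NULL, no match -> dropped
  - task 2 (Migrate): project_id=3 -> matches Gamma
  - task 3 (Audit): project_id=NULL, no match -> dropped
  - task 4 (Review): project_id=3 -> matches Gamma
  - task 5 (Setup): project_id=1 -> matches Helix
So 2 of 5 rows are dropped.

SQL:
SELECT a.name, b.name AS project
FROM tasks a
INNER JOIN projects b ON a.project_id = b.id

Result:
name    | project
--------+--------
Migrate | Gamma  
Review  | Gamma  
Setup   | Helix  


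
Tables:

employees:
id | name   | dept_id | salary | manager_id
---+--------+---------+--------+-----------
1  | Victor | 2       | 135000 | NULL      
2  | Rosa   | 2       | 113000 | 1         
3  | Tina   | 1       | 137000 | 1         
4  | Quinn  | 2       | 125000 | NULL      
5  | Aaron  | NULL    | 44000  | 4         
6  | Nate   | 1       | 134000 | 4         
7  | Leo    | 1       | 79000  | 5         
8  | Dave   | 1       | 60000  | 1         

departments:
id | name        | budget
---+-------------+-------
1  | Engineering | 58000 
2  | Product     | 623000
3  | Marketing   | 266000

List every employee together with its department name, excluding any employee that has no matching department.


INNER JOIN keeps only employees rows whose dept_id matches an id in departments. Walk through each employee:
  - employee 1 (Victor): dept_id=2 -> matches Product
  - employee 2 (Rosa): dept_id=2 -> matches Product
  - employee 3 (Tina): dept_id=1 -> matches Engineering
  - employee 4 (Quinn): dept_id=2 -> matches Product
  - employee 5 (Aaron): dept_id=NULL, no match -> dropped
  - employee 6 (Nate): dept_id=1 -> matches Engineering
  - employee 7 (Leo): dept_id=1 -> matches Engineering
  - employee 8 (Dave): dept_id=1 -> matches Engineering
So 1 of 8 rows is dropped.

SQL:
SELECT a.name, b.name AS department
FROM employees a
INNER JOIN departments b ON a.dept_id = b.id

Result:
name   | department 
-------+------------
Victor | Product    
Rosa   | Product    
Tina   | Engineering
Quinn  | Product    
Nate   | Engineering
Leo    | Engineering
Dave   | Engineering


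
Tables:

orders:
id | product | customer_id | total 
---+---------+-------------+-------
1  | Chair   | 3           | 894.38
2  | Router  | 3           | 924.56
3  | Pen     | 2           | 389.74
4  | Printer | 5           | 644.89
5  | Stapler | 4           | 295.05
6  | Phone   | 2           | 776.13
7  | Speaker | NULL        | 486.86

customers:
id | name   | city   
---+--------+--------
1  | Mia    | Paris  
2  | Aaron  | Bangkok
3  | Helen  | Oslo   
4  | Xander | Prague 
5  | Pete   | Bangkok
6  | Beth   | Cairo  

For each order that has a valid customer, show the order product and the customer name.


INNER JOIN keeps only orders rows whose customer_id matches an id in customers. Walk through each order:
  - order 1 (Chair): customer_id=3 -> matches Helen
  - order 2 (Router): customer_id=3 -> matches Helen
  - order 3 (Pen): customer_id=2 -> matches Aaron
  - order 4 (Printer): customer_id=5 -> matches Pete
  - order 5 (Stapler): customer_id=4 -> matches Xander
  - order 6 (Phone): customer_id=2 -> matches Aaron
  - order 7 (Speaker): customer_id=NULL, no match -> dropped
So 1 of 7 rows is dropped.

SQL:
SELECT a.product, b.name AS customer
FROM orders a
INNER JOIN customers b ON a.customer_id = b.id

Result:
product | customer
--------+---------
Chair   | Helen   
Router  | Helen   
Pen     | Aaron   
Printer | Pete    
Stapler | Xander  
Phone   | Aaron   


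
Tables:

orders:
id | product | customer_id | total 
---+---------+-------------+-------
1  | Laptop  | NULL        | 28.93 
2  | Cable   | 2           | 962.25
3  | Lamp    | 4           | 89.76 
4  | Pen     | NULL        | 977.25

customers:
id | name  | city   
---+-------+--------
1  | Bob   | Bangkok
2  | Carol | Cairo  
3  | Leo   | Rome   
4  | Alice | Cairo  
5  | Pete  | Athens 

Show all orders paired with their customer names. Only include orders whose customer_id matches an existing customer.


INNER JOIN keeps only orders rows whose customer_id matches an id in customers. Walk through each order:
  - order 1 (Laptop): customer_id=NULL, no match -> dropped
  - order 2 (Cable): customer_id=2 -> matches Carol
  - order 3 (Lamp): customer_id=4 -> matches Alice
  - order 4 (Pen): customer_id=NULL, no match -> dropped
So 2 of 4 rows are dropped.

SQL:
SELECT a.product, b.name AS customer
FROM orders a
INNER JOIN customers b ON a.customer_id = b.id

Result:
product | customer
--------+---------
Cable   | Carol   
Lamp    | Alice   


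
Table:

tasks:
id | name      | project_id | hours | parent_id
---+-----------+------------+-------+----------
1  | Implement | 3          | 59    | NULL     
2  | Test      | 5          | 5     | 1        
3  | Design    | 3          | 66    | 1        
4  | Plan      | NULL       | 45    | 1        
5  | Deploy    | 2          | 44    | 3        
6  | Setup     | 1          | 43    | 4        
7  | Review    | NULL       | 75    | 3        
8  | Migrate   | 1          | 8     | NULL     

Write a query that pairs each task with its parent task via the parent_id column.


This is a self-join: tasks is joined to a second copy of itself, matching each row's parent_id to another row's id. Use LEFT JOIN so rows with parent_id=NULL are kept.
  - task 1 (Implement): parent_id=NULL -> NULL
  - task 2 (Test): parent_id=1 -> Implement
  - task 3 (Design): parent_id=1 -> Implement
  - task 4 (Plan): parent_id=1 -> Implement
  - task 5 (Deploy): parent_id=3 -> Design
  - task 6 (Setup): parent_id=4 -> Plan
  - task 7 (Review): parent_id=3 -> Design
  - task 8 (Migrate): parent_id=NULL -> NULL

SQL:
SELECT a.name AS item, b.name AS parent
FROM tasks a
LEFT JOIN tasks b ON a.parent_id = b.id

Result:
item      | parent   
----------+----------
Implement | NULL     
Test      | Implement
Design    | Implement
Plan      | Implement
Deploy    | Design   
Setup     | Plan     
Review    | Design   
Migrate   | NULL     


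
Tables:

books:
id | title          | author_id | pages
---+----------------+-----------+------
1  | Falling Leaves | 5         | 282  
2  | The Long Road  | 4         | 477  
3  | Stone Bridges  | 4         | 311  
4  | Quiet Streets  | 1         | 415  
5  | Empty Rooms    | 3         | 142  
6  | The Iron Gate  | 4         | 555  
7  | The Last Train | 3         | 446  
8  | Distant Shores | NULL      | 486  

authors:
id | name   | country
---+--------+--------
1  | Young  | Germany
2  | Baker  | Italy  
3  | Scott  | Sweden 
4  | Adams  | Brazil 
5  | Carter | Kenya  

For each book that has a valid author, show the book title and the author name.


INNER JOIN keeps only books rows whose author_id matches an id in authors. Walk through each book:
  - book 1 (Falling Leaves): author_id=5 -> matches Carter
  - book 2 (The Long Road): author_id=4 -> matches Adams
  - book 3 (Stone Bridges): author_id=4 -> matches Adams
  - book 4 (Quiet Streets): author_id=1 -> matches Young
  - book 5 (Empty Rooms): author_id=3 -> matches Scott
  - book 6 (The Iron Gate): author_id=4 -> matches Adams
  - book 7 (The Last Train): author_id=3 -> matches Scott
  - book 8 (Distant Shores): author_id=NULL, no match -> dropped
So 1 of 8 rows is dropped.

SQL:
SELECT a.title, b.name AS author
FROM books a
INNER JOIN authors b ON a.author_id = b.id

Result:
title          | author
---------------+-------
Falling Leaves | Carter
The Long Road  | Adams 
Stone Bridges  | Adams 
Quiet Streets  | Young 
Empty Rooms    | Scott 
The Iron Gate  | Adams 
The Last Train | Scott 


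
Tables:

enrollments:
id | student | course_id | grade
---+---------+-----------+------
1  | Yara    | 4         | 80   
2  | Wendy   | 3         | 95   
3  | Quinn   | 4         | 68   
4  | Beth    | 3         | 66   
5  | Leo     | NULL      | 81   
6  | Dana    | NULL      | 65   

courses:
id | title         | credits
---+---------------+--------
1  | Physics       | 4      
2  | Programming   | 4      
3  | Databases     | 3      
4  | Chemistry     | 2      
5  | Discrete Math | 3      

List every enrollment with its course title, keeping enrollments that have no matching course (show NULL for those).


LEFT JOIN keeps every row from enrollments (the left table); where course_id has no match in courses, the course columns become NULL. Walk through each enrollment:
  - enrollment 1 (Yara): course_id=4 -> matches Chemistry
  - enrollment 2 (Wendy): course_id=3 -> matches Databases
  - enrollment 3 (Quinn): course_id=4 -> matches Chemistry
  - enrollment 4 (Beth): course_id=3 -> matches Databases
  - enrollment 5 (Leo): course_id=NULL, no match -> kept with NULL
  - enrollment 6 (Dana): course_id=NULL, no match -> kept with NULL
All 6 rows appear; 2 have NULL course.

SQL:
SELECT a.student, b.title AS course
FROM enrollments a
LEFT JOIN courses b ON a.course_id = b.id

Result:
student | course   
--------+----------
Yara    | Chemistry
Wendy   | Databases
Quinn   | Chemistry
Beth    | Databases
Leo     | NULL     
Dana    | NULL     


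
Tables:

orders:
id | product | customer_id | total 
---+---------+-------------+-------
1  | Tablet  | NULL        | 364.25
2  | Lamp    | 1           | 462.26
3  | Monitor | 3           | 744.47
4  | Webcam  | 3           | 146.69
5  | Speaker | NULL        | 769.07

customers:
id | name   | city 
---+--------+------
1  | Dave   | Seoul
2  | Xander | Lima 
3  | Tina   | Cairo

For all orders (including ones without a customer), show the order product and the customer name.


LEFT JOIN keeps every row from orders (the left table); where customer_id has no match in customers, the customer columns become NULL. Walk through each order:
  - order 1 (Tablet): customer_id=NULL, no match -> kept with NULL
  - order 2 (Lamp): customer_id=1 -> matches Dave
  - order 3 (Monitor): customer_id=3 -> matches Tina
  - order 4 (Webcam): customer_id=3 -> matches Tina
  - order 5 (Speaker): customer_id=NULL, no match -> kept with NULL
All 5 rows appear; 2 have NULL customer.

SQL:
SELECT a.product, b.name AS customer
FROM orders a
LEFT JOIN customers b ON a.customer_id = b.id

Result:
product | customer
--------+---------
Tablet  | NULL    
Lamp    | Dave    
Monitor | Tina    
Webcam  | Tina    
Speaker | NULL    


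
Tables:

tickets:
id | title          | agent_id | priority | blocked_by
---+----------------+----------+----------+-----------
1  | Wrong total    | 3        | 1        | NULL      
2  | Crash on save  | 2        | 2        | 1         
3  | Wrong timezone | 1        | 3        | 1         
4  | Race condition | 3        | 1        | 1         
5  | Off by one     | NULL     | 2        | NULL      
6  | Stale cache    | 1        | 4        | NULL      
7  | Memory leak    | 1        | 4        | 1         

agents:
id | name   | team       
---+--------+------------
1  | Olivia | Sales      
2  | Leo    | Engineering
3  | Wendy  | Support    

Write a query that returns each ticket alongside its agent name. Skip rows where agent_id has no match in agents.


INNER JOIN keeps only tickets rows whose agent_id matches an id in agents. Walk through each ticket:
  - ticket 1 (Wrong total): agent_id=3 -> matches Wendy
  - ticket 2 (Crash on save): agent_id=2 -> matches Leo
  - ticket 3 (Wrong timezone): agent_id=1 -> matches Olivia
  - ticket 4 (Race condition): agent_id=3 -> matches Wendy
  - ticket 5 (Off by one): agent_id=NULL, no match -> dropped
  - ticket 6 (Stale cache): agent_id=1 -> matches Olivia
  - ticket 7 (Memory leak): agent_id=1 -> matches Olivia
So 1 of 7 rows is dropped.

SQL:
SELECT a.title, b.name AS agent
FROM tickets a
INNER JOIN agents b ON a.agent_id = b.id

Result:
title          | agent 
---------------+-------
Wrong total    | Wendy 
Crash on save  | Leo   
Wrong timezone | Olivia
Race condition | Wendy 
Stale cache    | Olivia
Memory leak    | Olivia


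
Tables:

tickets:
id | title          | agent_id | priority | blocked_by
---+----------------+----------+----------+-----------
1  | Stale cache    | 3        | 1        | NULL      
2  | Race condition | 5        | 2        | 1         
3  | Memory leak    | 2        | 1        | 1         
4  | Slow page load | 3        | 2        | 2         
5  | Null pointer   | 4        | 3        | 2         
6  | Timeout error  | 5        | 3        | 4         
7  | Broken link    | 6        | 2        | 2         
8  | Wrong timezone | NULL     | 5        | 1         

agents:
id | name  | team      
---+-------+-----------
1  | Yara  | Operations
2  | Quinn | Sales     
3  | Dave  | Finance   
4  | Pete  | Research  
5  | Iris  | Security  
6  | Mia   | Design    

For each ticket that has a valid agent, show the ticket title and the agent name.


INNER JOIN keeps only tickets rows whose agent_id matches an id in agents. Walk through each ticket:
  - ticket 1 (Stale cache): agent_id=3 -> matches Dave
  - ticket 2 (Race condition): agent_id=5 -> matches Iris
  - ticket 3 (Memory leak): agent_id=2 -> matches Quinn
  - ticket 4 (Slow page load): agent_id=3 -> matches Dave
  - ticket 5 (Null pointer): agent_id=4 -> matches Pete
  - ticket 6 (Timeout error): agent_id=5 -> matches Iris
  - ticket 7 (Broken link): agent_id=6 -> matches Mia
  - ticket 8 (Wrong timezone): agent_id=NULL, no match -> dropped
So 1 of 8 rows is dropped.

SQL:
SELECT a.title, b.name AS agent
FROM tickets a
INNER JOIN agents b ON a.agent_id = b.id

Result:
title          | agent
---------------+------
Stale cache    | Dave 
Race condition | Iris 
Memory leak    | Quinn
Slow page load | Dave 
Null pointer   | Pete 
Timeout error  | Iris 
Broken link    | Mia  


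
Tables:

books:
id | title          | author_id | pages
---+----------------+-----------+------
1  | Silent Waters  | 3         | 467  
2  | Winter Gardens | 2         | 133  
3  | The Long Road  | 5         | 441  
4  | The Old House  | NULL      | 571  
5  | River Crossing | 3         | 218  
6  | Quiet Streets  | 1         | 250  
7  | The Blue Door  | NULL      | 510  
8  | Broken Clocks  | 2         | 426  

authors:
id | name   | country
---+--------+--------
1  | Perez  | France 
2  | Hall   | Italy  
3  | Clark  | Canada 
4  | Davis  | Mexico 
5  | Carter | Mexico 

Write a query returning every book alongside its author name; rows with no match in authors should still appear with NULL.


LEFT JOIN keeps every row from books (the left table); where author_id has no match in authors, the author columns become NULL. Walk through each book:
  - book 1 (Silent Waters): author_id=3 -> matches Clark
  - book 2 (Winter Gardens): author_id=2 -> matches Hall
  - book 3 (The Long Road): author_id=5 -> matches Carter
  - book 4 (The Old House): author_id=NULL, no match -> kept with NULL
  - book 5 (River Crossing): author_id=3 -> matches Clark
  - book 6 (Quiet Streets): author_id=1 -> matches Perez
  - book 7 (The Blue Door): author_id=NULL, no match -> kept with NULL
  - book 8 (Broken Clocks): author_id=2 -> matches Hall
All 8 rows appear; 2 have NULL author.

SQL:
SELECT a.title, b.name AS author
FROM books a
LEFT JOIN authors b ON a.author_id = b.id

Result:
title          | author
---------------+-------
Silent Waters  | Clark 
Winter Gardens | Hall  
The Long Road  | Carter
The Old House  | NULL  
River Crossing | Clark 
Quiet Streets  | Perez 
The Blue Door  | NULL  
Broken Clocks  | Hall  


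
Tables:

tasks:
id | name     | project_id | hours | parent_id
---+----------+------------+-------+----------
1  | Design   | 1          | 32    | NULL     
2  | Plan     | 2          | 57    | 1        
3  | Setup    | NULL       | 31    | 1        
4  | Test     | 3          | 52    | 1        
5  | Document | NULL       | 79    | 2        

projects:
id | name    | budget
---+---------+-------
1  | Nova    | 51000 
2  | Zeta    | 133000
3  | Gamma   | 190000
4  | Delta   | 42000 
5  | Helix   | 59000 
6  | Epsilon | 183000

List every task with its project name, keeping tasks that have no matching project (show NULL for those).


LEFT JOIN keeps every row from tasks (the left table); where project_id has no match in projects, the project columns become NULL. Walk through each task:
  - task 1 (Design): project_id=1 -> matches Nova
  - task 2 (Plan): project_id=2 -> matches Zeta
  - task 3 (Setup): project_id=NULL, no match -> kept with NULL
  - task 4 (Test): project_id=3 -> matches Gamma
  - task 5 (Document): project_id=NULL, no match -> kept with NULL
All 5 rows appear; 2 have NULL project.

SQL:
SELECT a.name, b.name AS project
FROM tasks a
LEFT JOIN projects b ON a.project_id = b.id

Result:
name     | project
---------+--------
Design   | Nova   
Plan     | Zeta   
Setup    | NULL   
Test     | Gamma  
Document | NULL   


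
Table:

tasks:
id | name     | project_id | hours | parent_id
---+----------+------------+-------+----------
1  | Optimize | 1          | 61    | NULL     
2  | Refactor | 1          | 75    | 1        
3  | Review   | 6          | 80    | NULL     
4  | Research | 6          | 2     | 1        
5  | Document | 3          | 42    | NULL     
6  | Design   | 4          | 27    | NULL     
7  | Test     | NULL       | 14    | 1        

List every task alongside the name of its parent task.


This is a self-join: tasks is joined to a second copy of itself, matching each row's parent_id to another row's id. Use LEFT JOIN so rows with parent_id=NULL are kept.
  - task 1 (Optimize): parent_id=NULL -> NULL
  - task 2 (Refactor): parent_id=1 -> Optimize
  - task 3 (Review): parent_id=NULL -> NULL
  - task 4 (Research): parent_id=1 -> Optimize
  - task 5 (Document): parent_id=NULL -> NULL
  - task 6 (Design): parent_id=NULL -> NULL
  - task 7 (Test): parent_id=1 -> Optimize

SQL:
SELECT a.name AS item, b.name AS parent
FROM tasks a
LEFT JOIN tasks b ON a.parent_id = b.id

Result:
item     | parent  
---------+---------
Optimize | NULL    
Refactor | Optimize
Review   | NULL    
Research | Optimize
Document | NULL    
Design   | NULL    
Test     | Optimize


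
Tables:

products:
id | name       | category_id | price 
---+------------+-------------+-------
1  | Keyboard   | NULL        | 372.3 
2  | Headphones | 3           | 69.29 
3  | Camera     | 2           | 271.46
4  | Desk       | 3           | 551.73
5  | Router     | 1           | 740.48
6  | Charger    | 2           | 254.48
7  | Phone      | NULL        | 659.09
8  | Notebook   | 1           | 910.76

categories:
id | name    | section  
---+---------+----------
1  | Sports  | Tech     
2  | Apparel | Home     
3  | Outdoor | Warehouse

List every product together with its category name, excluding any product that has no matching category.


INNER JOIN keeps only products rows whose category_id matches an id in categories. Walk through each product:
  - product 1 (Keyboard): category_id=NULL, no match -> dropped
  - product 2 (Headphones): category_id=3 -> matches Outdoor
  - product 3 (Camera): category_id=2 -> matches Apparel
  - product 4 (Desk): category_id=3 -> matches Outdoor
  - product 5 (Router): category_id=1 -> matches Sports
  - product 6 (Charger): category_id=2 -> matches Apparel
  - product 7 (Phone): category_id=NULL, no match -> dropped
  - product 8 (Notebook): category_id=1 -> matches Sports
So 2 of 8 rows are dropped.

SQL:
SELECT a.name, b.name AS category
FROM products a
INNER JOIN categories b ON a.category_id = b.id

Result:
name       | category
-----------+---------
Headphones | Outdoor 
Camera     | Apparel 
Desk       | Outdoor 
Router     | Sports  
Charger    | Apparel 
Notebook   | Sports  


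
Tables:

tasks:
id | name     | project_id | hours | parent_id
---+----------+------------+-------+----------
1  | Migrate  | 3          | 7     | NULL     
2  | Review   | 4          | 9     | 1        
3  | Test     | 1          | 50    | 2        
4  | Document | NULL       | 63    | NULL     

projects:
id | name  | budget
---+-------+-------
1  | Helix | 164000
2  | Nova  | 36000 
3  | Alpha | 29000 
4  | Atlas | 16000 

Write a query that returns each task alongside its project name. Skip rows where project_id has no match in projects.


INNER JOIN keeps only tasks rows whose project_id matches an id in projects. Walk through each task:
  - task 1 (Migrate): project_id=3 -> matches Alpha
  - task 2 (Review): project_id=4 -> matches Atlas
  - task 3 (Test): project_id=1 -> matches Helix
  - task 4 (Document): project_id=NULL, no match -> dropped
So 1 of 4 rows is dropped.

SQL:
SELECT a.name, b.name AS project
FROM tasks a
INNER JOIN projects b ON a.project_id = b.id

Result:
name    | project
--------+--------
Migrate | Alpha  
Review  | Atlas  
Test    | Helix  


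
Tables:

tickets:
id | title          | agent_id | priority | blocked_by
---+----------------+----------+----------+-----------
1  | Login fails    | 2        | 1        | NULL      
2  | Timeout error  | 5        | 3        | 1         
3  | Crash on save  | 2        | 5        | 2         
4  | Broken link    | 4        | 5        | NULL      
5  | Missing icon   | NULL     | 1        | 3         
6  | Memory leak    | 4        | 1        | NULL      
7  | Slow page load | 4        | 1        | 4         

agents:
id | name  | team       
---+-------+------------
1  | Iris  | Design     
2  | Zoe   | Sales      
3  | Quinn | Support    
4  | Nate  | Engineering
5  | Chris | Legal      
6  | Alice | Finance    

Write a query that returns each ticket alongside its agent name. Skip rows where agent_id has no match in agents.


INNER JOIN keeps only tickets rows whose agent_id matches an id in agents. Walk through each ticket:
  - ticket 1 (Login fails): agent_id=2 -> matches Zoe
  - ticket 2 (Timeout error): agent_id=5 -> matches Chris
  - ticket 3 (Crash on save): agent_id=2 -> matches Zoe
  - ticket 4 (Broken link): agent_id=4 -> matches Nate
  - ticket 5 (Missing icon): agent_id=NULL, no match -> dropped
  - ticket 6 (Memory leak): agent_id=4 -> matches Nate
  - ticket 7 (Slow page load): agent_id=4 -> matches Nate
So 1 of 7 rows is dropped.

SQL:
SELECT a.title, b.name AS agent
FROM tickets a
INNER JOIN agents b ON a.agent_id = b.id

Result:
title          | agent
---------------+------
Login fails    | Zoe  
Timeout error  | Chris
Crash on save  | Zoe  
Broken link    | Nate 
Memory leak    | Nate 
Slow page load | Nate 


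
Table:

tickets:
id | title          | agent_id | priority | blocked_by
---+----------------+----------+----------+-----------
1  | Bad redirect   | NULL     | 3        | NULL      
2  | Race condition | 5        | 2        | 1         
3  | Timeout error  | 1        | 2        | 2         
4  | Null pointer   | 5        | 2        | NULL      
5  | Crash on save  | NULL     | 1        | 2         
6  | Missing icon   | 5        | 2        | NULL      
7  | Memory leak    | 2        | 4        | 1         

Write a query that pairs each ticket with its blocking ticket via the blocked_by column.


This is a self-join: tickets is joined to a second copy of itself, matching each row's blocked_by to another row's id. Use LEFT JOIN so rows with blocked_by=NULL are kept.
  - ticket 1 (Bad redirect): blocked_by=NULL -> NULL
  - ticket 2 (Race condition): blocked_by=1 -> Bad redirect
  - ticket 3 (Timeout error): blocked_by=2 -> Race condition
  - ticket 4 (Null pointer): blocked_by=NULL -> NULL
  - ticket 5 (Crash on save): blocked_by=2 -> Race condition
  - ticket 6 (Missing icon): blocked_by=NULL -> NULL
  - ticket 7 (Memory leak): blocked_by=1 -> Bad redirect

SQL:
SELECT a.title AS item, b.title AS blocked_by
FROM tickets a
LEFT JOIN tickets b ON a.blocked_by = b.id

Result:
item           | blocked_by    
---------------+---------------
Bad redirect   | NULL          
Race condition | Bad redirect  
Timeout error  | Race condition
Null pointer   | NULL          
Crash on save  | Race condition
Missing icon   | NULL          
Memory leak    | Bad redirect  


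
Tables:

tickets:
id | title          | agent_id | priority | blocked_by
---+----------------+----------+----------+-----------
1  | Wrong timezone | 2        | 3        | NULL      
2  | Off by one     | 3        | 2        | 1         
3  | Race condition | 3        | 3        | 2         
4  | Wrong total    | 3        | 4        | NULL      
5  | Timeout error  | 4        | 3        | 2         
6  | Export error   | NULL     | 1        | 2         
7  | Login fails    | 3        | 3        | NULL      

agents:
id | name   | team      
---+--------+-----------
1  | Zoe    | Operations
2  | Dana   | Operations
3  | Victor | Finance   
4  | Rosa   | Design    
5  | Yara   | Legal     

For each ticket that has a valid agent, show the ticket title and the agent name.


INNER JOIN keeps only tickets rows whose agent_id matches an id in agents. Walk through each ticket:
  - ticket 1 (Wrong timezone): agent_id=2 -> matches Dana
  - ticket 2 (Off by one): agent_id=3 -> matches Victor
  - ticket 3 (Race condition): agent_id=3 -> matches Victor
  - ticket 4 (Wrong total): agent_id=3 -> matches Victor
  - ticket 5 (Timeout error): agent_id=4 -> matches Rosa
  - ticket 6 (Export error): agent_id=NULL, no match -> dropped
  - ticket 7 (Login fails): agent_id=3 -> matches Victor
So 1 of 7 rows is dropped.

SQL:
SELECT a.title, b.name AS agent
FROM tickets a
INNER JOIN agents b ON a.agent_id = b.id

Result:
title          | agent 
---------------+-------
Wrong timezone | Dana  
Off by one     | Victor
Race condition | Victor
Wrong total    | Victor
Timeout error  | Rosa  
Login fails    | Victor
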